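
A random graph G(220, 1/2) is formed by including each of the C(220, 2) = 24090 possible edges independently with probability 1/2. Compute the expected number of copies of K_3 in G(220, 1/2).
E[# K_3] = C(220, 3) · (1/2)^C(3, 2) = 1750540 / 2^3 = 437635/2 = 218817.5

For each 3-subset S of vertices (there are C(220, 3) = 1750540 such S), let X_S = 1 if S induces a K_3 (all C(3, 2) = 3 edges present). Then P(X_S = 1) = (1/2)^3 = 1/8. By linearity of expectation, E[# K_3] = C(220, 3) · (1/2)^3 = 1750540 / 8 = 437635/2 = 218817.5.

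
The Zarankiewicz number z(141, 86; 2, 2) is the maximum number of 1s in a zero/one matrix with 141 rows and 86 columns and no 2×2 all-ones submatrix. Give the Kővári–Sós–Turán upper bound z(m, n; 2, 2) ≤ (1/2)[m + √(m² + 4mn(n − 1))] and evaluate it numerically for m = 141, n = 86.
z(141, 86; 2, 2) ≤ (1/2)[141 + √(141² + 4·141·86·85)] = (1/2)[141 + √4142721] = 1088.1838

Kővári–Sós–Turán: let r_1, ..., r_141 be the row sums and z = Σ r_i the total number of 1s. Each pair of columns can share at most one row with both entries 1 (else a 2×2 all-ones block appears), so Σ_i C(r_i, 2) ≤ C(86, 2) = 3655. By convexity Σ_i C(r_i, 2) ≥ 141·C(z/141, 2) = z(z − 141)/(2·141), giving z² − 141z − 141·86·85 ≤ 0 and hence z ≤ (1/2)[141 + √(19881 + 4·1030710)] = (1/2)[141 + √4142721] ≈ (1/2)(141 + 2035.3675) = 1088.1838.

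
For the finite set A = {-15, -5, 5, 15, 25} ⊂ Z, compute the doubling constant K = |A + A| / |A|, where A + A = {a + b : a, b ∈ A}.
K = |A + A| / |A| = 9/5

Enumerate A + A = {a + b : a, b ∈ A}. With |A| = 5, there are |A|^2 = 25 ordered sum pairs; collecting distinct values, A + A = {-30, -20, -10, 0, 10, 20, 30, 40, 50}, so |A + A| = 9. Thus K = 9/5. Here |A + A| = 2|A| − 1 = 9, the minimum possible — so K = 9/5 is minimal, which holds iff A is an arithmetic progression.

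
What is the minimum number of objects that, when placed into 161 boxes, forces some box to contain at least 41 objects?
n = (41 − 1)·161 + 1 = 6441

By the generalised pigeonhole principle, to guarantee some box contains ≥ r objects we need more than (r − 1) · k objects total. Threshold: n = (r − 1) · k + 1. With r = 41 and k = 161: n = 40 · 161 + 1 = 6440 + 1 = 6441. For n = 6440 = 40 · 161, we can put exactly 40 objects in every box, avoiding 41 in any single one — so 6441 is tight.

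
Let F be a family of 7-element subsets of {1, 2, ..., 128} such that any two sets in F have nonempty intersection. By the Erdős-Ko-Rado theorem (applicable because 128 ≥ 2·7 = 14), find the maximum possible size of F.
max |F| = C(127, 6) = 5169379425

Erdős-Ko-Rado (1961): when n ≥ 2k, max |F| = C(n−1, k−1). The bound is attained by the star {A : i ∈ A} for any fixed i ∈ [n]. Here C(128−1, 7−1) = C(127, 6) = 5169379425.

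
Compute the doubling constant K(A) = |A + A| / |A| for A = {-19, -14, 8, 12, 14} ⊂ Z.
K = |A + A| / |A| = 15/5 = 3

Enumerate A + A = {a + b : a, b ∈ A}. With |A| = 5, there are |A|^2 = 25 ordered sum pairs; collecting distinct values, A + A = {-38, -33, -28, -11, -7, -6, -5, -2, 0, 16, 20, 22, 24, 26, 28}, so |A + A| = 15. Thus K = 15/5 = 3. For comparison, the minimum possible |A + A| over all 5-element sets is 2·5 − 1 = 9 (so min K = 9/5), attained only by arithmetic progressions.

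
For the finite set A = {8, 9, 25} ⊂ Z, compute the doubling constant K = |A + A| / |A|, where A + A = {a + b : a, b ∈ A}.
K = |A + A| / |A| = 6/3 = 2

Enumerate A + A = {a + b : a, b ∈ A}. With |A| = 3, there are |A|^2 = 9 ordered sum pairs; collecting distinct values, A + A = {16, 17, 18, 33, 34, 50}, so |A + A| = 6. Thus K = 6/3 = 2. For comparison, the minimum possible |A + A| over all 3-element sets is 2·3 − 1 = 5 (so min K = 5/3), attained only by arithmetic progressions.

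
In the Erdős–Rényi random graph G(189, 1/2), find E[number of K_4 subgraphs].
E[# K_4] = C(189, 4) · (1/2)^C(4, 2) = 51494751 / 2^6 = 804605.484375

For each 4-subset S of vertices (there are C(189, 4) = 51494751 such S), let X_S = 1 if S induces a K_4 (all C(4, 2) = 6 edges present). Then P(X_S = 1) = (1/2)^6 = 1/64. By linearity of expectation, E[# K_4] = C(189, 4) · (1/2)^6 = 51494751 / 64 = 804605.484375.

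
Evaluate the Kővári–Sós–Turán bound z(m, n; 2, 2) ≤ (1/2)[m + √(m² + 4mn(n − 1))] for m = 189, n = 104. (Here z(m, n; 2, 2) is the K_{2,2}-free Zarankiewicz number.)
z(189, 104; 2, 2) ≤ (1/2)[189 + √(189² + 4·189·104·103)] = (1/2)[189 + √8133993] = 1520.5078

Kővári–Sós–Turán: let r_1, ..., r_189 be the row sums and z = Σ r_i the total number of 1s. Each pair of columns can share at most one row with both entries 1 (else a 2×2 all-ones block appears), so Σ_i C(r_i, 2) ≤ C(104, 2) = 5356. By convexity Σ_i C(r_i, 2) ≥ 189·C(z/189, 2) = z(z − 189)/(2·189), giving z² − 189z − 189·104·103 ≤ 0 and hence z ≤ (1/2)[189 + √(35721 + 4·2024568)] = (1/2)[189 + √8133993] ≈ (1/2)(189 + 2852.0156) = 1520.5078.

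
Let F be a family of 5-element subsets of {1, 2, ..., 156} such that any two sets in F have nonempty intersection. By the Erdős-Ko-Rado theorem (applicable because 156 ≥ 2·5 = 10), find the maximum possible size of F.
max |F| = C(155, 4) = 23130030

The Erdős-Ko-Rado theorem states: for n ≥ 2k, an intersecting family of k-subsets of an n-element set has size at most C(n − 1, k − 1), with equality for 'star' families {A ⊆ [n] : |A| = k, i ∈ A} (fix an element i). For n = 156, k = 5: C(155, 4) = 23130030.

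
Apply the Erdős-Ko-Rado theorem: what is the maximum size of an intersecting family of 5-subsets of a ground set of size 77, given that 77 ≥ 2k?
max |F| = C(76, 4) = 1282975

The Erdős-Ko-Rado theorem states: for n ≥ 2k, an intersecting family of k-subsets of an n-element set has size at most C(n − 1, k − 1), with equality for 'star' families {A ⊆ [n] : |A| = k, i ∈ A} (fix an element i). For n = 77, k = 5: C(76, 4) = 1282975.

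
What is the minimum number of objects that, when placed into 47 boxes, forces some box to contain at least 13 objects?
n = (13 − 1)·47 + 1 = 565

By the generalised pigeonhole principle, to guarantee some box contains ≥ r objects we need more than (r − 1) · k objects total. Threshold: n = (r − 1) · k + 1. With r = 13 and k = 47: n = 12 · 47 + 1 = 564 + 1 = 565. For n = 564 = 12 · 47, we can put exactly 12 objects in every box, avoiding 13 in any single one — so 565 is tight.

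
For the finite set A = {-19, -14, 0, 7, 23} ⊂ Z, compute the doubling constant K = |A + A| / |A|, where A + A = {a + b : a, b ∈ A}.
K = |A + A| / |A| = 15/5 = 3

Enumerate A + A = {a + b : a, b ∈ A}. With |A| = 5, there are |A|^2 = 25 ordered sum pairs; collecting distinct values, A + A = {-38, -33, -28, -19, -14, -12, -7, 0, 4, 7, 9, 14, 23, 30, 46}, so |A + A| = 15. Thus K = 15/5 = 3. For comparison, the minimum possible |A + A| over all 5-element sets is 2·5 − 1 = 9 (so min K = 9/5), attained only by arithmetic progressions.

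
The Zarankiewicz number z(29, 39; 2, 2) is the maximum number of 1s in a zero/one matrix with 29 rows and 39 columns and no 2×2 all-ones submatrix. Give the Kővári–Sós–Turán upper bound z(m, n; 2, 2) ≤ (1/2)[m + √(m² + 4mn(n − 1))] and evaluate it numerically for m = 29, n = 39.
z(29, 39; 2, 2) ≤ (1/2)[29 + √(29² + 4·29·39·38)] = (1/2)[29 + √172753] = 222.3178

Kővári–Sós–Turán: let r_1, ..., r_29 be the row sums and z = Σ r_i the total number of 1s. Each pair of columns can share at most one row with both entries 1 (else a 2×2 all-ones block appears), so Σ_i C(r_i, 2) ≤ C(39, 2) = 741. By convexity Σ_i C(r_i, 2) ≥ 29·C(z/29, 2) = z(z − 29)/(2·29), giving z² − 29z − 29·39·38 ≤ 0 and hence z ≤ (1/2)[29 + √(841 + 4·42978)] = (1/2)[29 + √172753] ≈ (1/2)(29 + 415.6357) = 222.3178.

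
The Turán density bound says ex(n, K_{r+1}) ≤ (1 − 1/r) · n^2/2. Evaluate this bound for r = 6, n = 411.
Turán density bound = (5/6) · 411^2/2 = 281535/4 ≈ 70383.75

Turán's theorem: ex(n, K_{r+1}) is achieved by the complete r-partite Turán graph T(n, r) with parts as balanced as possible, and is at most (1 − 1/r) · n^2/2. For r = 6, n = 411: the density bound is (5/6) · 168921/2 = 281535/4 ≈ 70383.75. The integer-valued extremum is e(T(411, 6)) = 70383, which is strictly less than the density bound 281535/4 since 6 ∤ 411 (the parts of T(411, 6) cannot all be equal).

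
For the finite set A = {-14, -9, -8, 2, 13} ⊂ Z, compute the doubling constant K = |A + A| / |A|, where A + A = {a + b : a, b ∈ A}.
K = |A + A| / |A| = 14/5

Enumerate A + A = {a + b : a, b ∈ A}. With |A| = 5, there are |A|^2 = 25 ordered sum pairs; collecting distinct values, A + A = {-28, -23, -22, -18, -17, -16, -12, -7, -6, -1, 4, 5, 15, 26}, so |A + A| = 14. Thus K = 14/5. For comparison, the minimum possible |A + A| over all 5-element sets is 2·5 − 1 = 9 (so min K = 9/5), attained only by arithmetic progressions.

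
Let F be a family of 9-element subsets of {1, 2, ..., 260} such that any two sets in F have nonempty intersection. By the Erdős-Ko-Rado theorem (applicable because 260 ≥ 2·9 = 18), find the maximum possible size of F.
max |F| = C(259, 8) = 450263760607584

The Erdős-Ko-Rado theorem states: for n ≥ 2k, an intersecting family of k-subsets of an n-element set has size at most C(n − 1, k − 1), with equality for 'star' families {A ⊆ [n] : |A| = k, i ∈ A} (fix an element i). For n = 260, k = 9: C(259, 8) = 450263760607584.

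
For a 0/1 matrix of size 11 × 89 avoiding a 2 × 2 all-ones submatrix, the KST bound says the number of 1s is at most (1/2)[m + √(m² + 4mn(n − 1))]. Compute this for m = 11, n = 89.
z(11, 89; 2, 2) ≤ (1/2)[11 + √(11² + 4·11·89·88)] = (1/2)[11 + √344729] = 299.0681

Kővári–Sós–Turán: let r_1, ..., r_11 be the row sums and z = Σ r_i the total number of 1s. Each pair of columns can share at most one row with both entries 1 (else a 2×2 all-ones block appears), so Σ_i C(r_i, 2) ≤ C(89, 2) = 3916. By convexity Σ_i C(r_i, 2) ≥ 11·C(z/11, 2) = z(z − 11)/(2·11), giving z² − 11z − 11·89·88 ≤ 0 and hence z ≤ (1/2)[11 + √(121 + 4·86152)] = (1/2)[11 + √344729] ≈ (1/2)(11 + 587.1363) = 299.0681.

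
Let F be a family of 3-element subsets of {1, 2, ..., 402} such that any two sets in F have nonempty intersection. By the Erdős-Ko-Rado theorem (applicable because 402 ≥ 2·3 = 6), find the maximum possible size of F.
max |F| = C(401, 2) = 80200

The Erdős-Ko-Rado theorem states: for n ≥ 2k, an intersecting family of k-subsets of an n-element set has size at most C(n − 1, k − 1), with equality for 'star' families {A ⊆ [n] : |A| = k, i ∈ A} (fix an element i). For n = 402, k = 3: C(401, 2) = 80200.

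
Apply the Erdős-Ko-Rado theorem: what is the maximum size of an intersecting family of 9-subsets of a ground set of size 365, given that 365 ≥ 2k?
max |F| = C(364, 8) = 7073778387358683

The Erdős-Ko-Rado theorem states: for n ≥ 2k, an intersecting family of k-subsets of an n-element set has size at most C(n − 1, k − 1), with equality for 'star' families {A ⊆ [n] : |A| = k, i ∈ A} (fix an element i). For n = 365, k = 9: C(364, 8) = 7073778387358683.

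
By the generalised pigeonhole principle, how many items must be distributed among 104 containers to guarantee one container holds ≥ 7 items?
n = (7 − 1)·104 + 1 = 625

By the generalised pigeonhole principle, to guarantee some box contains ≥ r objects we need more than (r − 1) · k objects total. Threshold: n = (r − 1) · k + 1. With r = 7 and k = 104: n = 6 · 104 + 1 = 624 + 1 = 625. For n = 624 = 6 · 104, we can put exactly 6 objects in every box, avoiding 7 in any single one — so 625 is tight.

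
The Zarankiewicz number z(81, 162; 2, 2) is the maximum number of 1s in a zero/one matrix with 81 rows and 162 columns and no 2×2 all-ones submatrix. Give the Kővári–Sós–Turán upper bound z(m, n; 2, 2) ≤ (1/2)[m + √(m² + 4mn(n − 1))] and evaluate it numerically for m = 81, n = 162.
z(81, 162; 2, 2) ≤ (1/2)[81 + √(81² + 4·81·162·161)] = (1/2)[81 + √8457129] = 1494.5572

Kővári–Sós–Turán: let r_1, ..., r_81 be the row sums and z = Σ r_i the total number of 1s. Each pair of columns can share at most one row with both entries 1 (else a 2×2 all-ones block appears), so Σ_i C(r_i, 2) ≤ C(162, 2) = 13041. By convexity Σ_i C(r_i, 2) ≥ 81·C(z/81, 2) = z(z − 81)/(2·81), giving z² − 81z − 81·162·161 ≤ 0 and hence z ≤ (1/2)[81 + √(6561 + 4·2112642)] = (1/2)[81 + √8457129] ≈ (1/2)(81 + 2908.1143) = 1494.5572.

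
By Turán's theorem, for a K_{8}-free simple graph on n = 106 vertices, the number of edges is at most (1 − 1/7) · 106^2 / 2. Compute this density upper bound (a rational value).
Turán density bound = (6/7) · 106^2/2 = 33708/7 ≈ 4815.4286

Turán's theorem: ex(n, K_{r+1}) is achieved by the complete r-partite Turán graph T(n, r) with parts as balanced as possible, and is at most (1 − 1/r) · n^2/2. For r = 7, n = 106: the density bound is (6/7) · 11236/2 = 33708/7 ≈ 4815.4286. The integer-valued extremum is e(T(106, 7)) = 4815, which is strictly less than the density bound 33708/7 since 7 ∤ 106 (the parts of T(106, 7) cannot all be equal).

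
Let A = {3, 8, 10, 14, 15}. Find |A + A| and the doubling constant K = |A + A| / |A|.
K = |A + A| / |A| = 14/5

Enumerate A + A = {a + b : a, b ∈ A}. With |A| = 5, there are |A|^2 = 25 ordered sum pairs; collecting distinct values, A + A = {6, 11, 13, 16, 17, 18, 20, 22, 23, 24, 25, 28, 29, 30}, so |A + A| = 14. Thus K = 14/5. For comparison, the minimum possible |A + A| over all 5-element sets is 2·5 − 1 = 9 (so min K = 9/5), attained only by arithmetic progressions.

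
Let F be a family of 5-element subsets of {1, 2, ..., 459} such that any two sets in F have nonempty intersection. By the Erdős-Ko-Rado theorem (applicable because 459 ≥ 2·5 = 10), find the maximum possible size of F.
max |F| = C(458, 4) = 1809450370

The Erdős-Ko-Rado theorem states: for n ≥ 2k, an intersecting family of k-subsets of an n-element set has size at most C(n − 1, k − 1), with equality for 'star' families {A ⊆ [n] : |A| = k, i ∈ A} (fix an element i). For n = 459, k = 5: C(458, 4) = 1809450370.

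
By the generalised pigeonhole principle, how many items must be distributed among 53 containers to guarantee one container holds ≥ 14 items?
n = (14 − 1)·53 + 1 = 690

By the generalised pigeonhole principle, to guarantee some box contains ≥ r objects we need more than (r − 1) · k objects total. Threshold: n = (r − 1) · k + 1. With r = 14 and k = 53: n = 13 · 53 + 1 = 689 + 1 = 690. For n = 689 = 13 · 53, we can put exactly 13 objects in every box, avoiding 14 in any single one — so 690 is tight.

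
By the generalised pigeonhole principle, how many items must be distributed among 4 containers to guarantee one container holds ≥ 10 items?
n = (10 − 1)·4 + 1 = 37

By the generalised pigeonhole principle, to guarantee some box contains ≥ r objects we need more than (r − 1) · k objects total. Threshold: n = (r − 1) · k + 1. With r = 10 and k = 4: n = 9 · 4 + 1 = 36 + 1 = 37. For n = 36 = 9 · 4, we can put exactly 9 objects in every box, avoiding 10 in any single one — so 37 is tight.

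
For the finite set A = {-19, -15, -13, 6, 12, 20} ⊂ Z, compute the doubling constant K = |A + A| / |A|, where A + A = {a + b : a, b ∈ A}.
K = |A + A| / |A| = 20/6 = 10/3

Enumerate A + A = {a + b : a, b ∈ A}. With |A| = 6, there are |A|^2 = 36 ordered sum pairs; collecting distinct values, A + A = {-38, -34, -32, -30, -28, -26, -13, -9, -7, -3, -1, 1, 5, 7, 12, 18, 24, 26, 32, 40}, so |A + A| = 20. Thus K = 20/6 = 10/3. For comparison, the minimum possible |A + A| over all 6-element sets is 2·6 − 1 = 11 (so min K = 11/6), attained only by arithmetic progressions.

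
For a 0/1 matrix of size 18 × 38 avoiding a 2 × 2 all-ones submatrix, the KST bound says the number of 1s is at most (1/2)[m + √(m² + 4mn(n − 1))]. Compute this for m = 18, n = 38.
z(18, 38; 2, 2) ≤ (1/2)[18 + √(18² + 4·18·38·37)] = (1/2)[18 + √101556] = 168.3393

Kővári–Sós–Turán: let r_1, ..., r_18 be the row sums and z = Σ r_i the total number of 1s. Each pair of columns can share at most one row with both entries 1 (else a 2×2 all-ones block appears), so Σ_i C(r_i, 2) ≤ C(38, 2) = 703. By convexity Σ_i C(r_i, 2) ≥ 18·C(z/18, 2) = z(z − 18)/(2·18), giving z² − 18z − 18·38·37 ≤ 0 and hence z ≤ (1/2)[18 + √(324 + 4·25308)] = (1/2)[18 + √101556] ≈ (1/2)(18 + 318.6785) = 168.3393.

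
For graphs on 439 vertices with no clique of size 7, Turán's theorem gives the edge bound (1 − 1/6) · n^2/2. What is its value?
Turán density bound = (5/6) · 439^2/2 = 963605/12 ≈ 80300.4167

Turán's theorem: ex(n, K_{r+1}) is achieved by the complete r-partite Turán graph T(n, r) with parts as balanced as possible, and is at most (1 − 1/r) · n^2/2. For r = 6, n = 439: the density bound is (5/6) · 192721/2 = 963605/12 ≈ 80300.4167. The integer-valued extremum is e(T(439, 6)) = 80300, which is strictly less than the density bound 963605/12 since 6 ∤ 439 (the parts of T(439, 6) cannot all be equal).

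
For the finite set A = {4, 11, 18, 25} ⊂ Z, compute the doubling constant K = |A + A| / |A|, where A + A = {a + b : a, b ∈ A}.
K = |A + A| / |A| = 7/4

Enumerate A + A = {a + b : a, b ∈ A}. With |A| = 4, there are |A|^2 = 16 ordered sum pairs; collecting distinct values, A + A = {8, 15, 22, 29, 36, 43, 50}, so |A + A| = 7. Thus K = 7/4. Here |A + A| = 2|A| − 1 = 7, the minimum possible — so K = 7/4 is minimal, which holds iff A is an arithmetic progression.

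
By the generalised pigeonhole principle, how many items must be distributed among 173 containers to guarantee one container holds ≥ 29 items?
n = (29 − 1)·173 + 1 = 4845

By the generalised pigeonhole principle, to guarantee some box contains ≥ r objects we need more than (r − 1) · k objects total. Threshold: n = (r − 1) · k + 1. With r = 29 and k = 173: n = 28 · 173 + 1 = 4844 + 1 = 4845. For n = 4844 = 28 · 173, we can put exactly 28 objects in every box, avoiding 29 in any single one — so 4845 is tight.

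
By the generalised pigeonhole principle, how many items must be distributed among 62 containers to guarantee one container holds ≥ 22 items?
n = (22 − 1)·62 + 1 = 1303

By the generalised pigeonhole principle, to guarantee some box contains ≥ r objects we need more than (r − 1) · k objects total. Threshold: n = (r − 1) · k + 1. With r = 22 and k = 62: n = 21 · 62 + 1 = 1302 + 1 = 1303. For n = 1302 = 21 · 62, we can put exactly 21 objects in every box, avoiding 22 in any single one — so 1303 is tight.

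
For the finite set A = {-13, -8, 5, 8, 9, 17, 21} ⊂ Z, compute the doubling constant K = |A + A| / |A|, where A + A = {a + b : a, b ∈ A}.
K = |A + A| / |A| = 26/7

Enumerate A + A = {a + b : a, b ∈ A}. With |A| = 7, there are |A|^2 = 49 ordered sum pairs; collecting distinct values, A + A = {-26, -21, -16, -8, -5, -4, -3, 0, 1, 4, 8, 9, 10, 13, 14, 16, 17, 18, 22, 25, 26, 29, 30, 34, 38, 42}, so |A + A| = 26. Thus K = 26/7. For comparison, the minimum possible |A + A| over all 7-element sets is 2·7 − 1 = 13 (so min K = 13/7), attained only by arithmetic progressions.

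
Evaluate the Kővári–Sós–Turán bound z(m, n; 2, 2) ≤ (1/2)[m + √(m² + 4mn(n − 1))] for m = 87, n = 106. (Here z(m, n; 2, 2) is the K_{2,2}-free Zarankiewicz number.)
z(87, 106; 2, 2) ≤ (1/2)[87 + √(87² + 4·87·106·105)] = (1/2)[87 + √3880809] = 1028.4885

Kővári–Sós–Turán: let r_1, ..., r_87 be the row sums and z = Σ r_i the total number of 1s. Each pair of columns can share at most one row with both entries 1 (else a 2×2 all-ones block appears), so Σ_i C(r_i, 2) ≤ C(106, 2) = 5565. By convexity Σ_i C(r_i, 2) ≥ 87·C(z/87, 2) = z(z − 87)/(2·87), giving z² − 87z − 87·106·105 ≤ 0 and hence z ≤ (1/2)[87 + √(7569 + 4·968310)] = (1/2)[87 + √3880809] ≈ (1/2)(87 + 1969.9769) = 1028.4885.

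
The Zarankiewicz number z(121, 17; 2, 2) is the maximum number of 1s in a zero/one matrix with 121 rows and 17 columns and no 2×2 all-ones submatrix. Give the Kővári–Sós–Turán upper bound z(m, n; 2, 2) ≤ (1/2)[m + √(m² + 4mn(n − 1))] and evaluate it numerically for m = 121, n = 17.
z(121, 17; 2, 2) ≤ (1/2)[121 + √(121² + 4·121·17·16)] = (1/2)[121 + √146289] = 251.7387

Kővári–Sós–Turán: let r_1, ..., r_121 be the row sums and z = Σ r_i the total number of 1s. Each pair of columns can share at most one row with both entries 1 (else a 2×2 all-ones block appears), so Σ_i C(r_i, 2) ≤ C(17, 2) = 136. By convexity Σ_i C(r_i, 2) ≥ 121·C(z/121, 2) = z(z − 121)/(2·121), giving z² − 121z − 121·17·16 ≤ 0 and hence z ≤ (1/2)[121 + √(14641 + 4·32912)] = (1/2)[121 + √146289] ≈ (1/2)(121 + 382.4775) = 251.7387.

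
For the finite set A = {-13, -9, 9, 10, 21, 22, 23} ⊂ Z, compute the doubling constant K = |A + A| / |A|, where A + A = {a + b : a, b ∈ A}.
K = |A + A| / |A| = 25/7

Enumerate A + A = {a + b : a, b ∈ A}. With |A| = 7, there are |A|^2 = 49 ordered sum pairs; collecting distinct values, A + A = {-26, -22, -18, -4, -3, 0, 1, 8, 9, 10, 12, 13, 14, 18, 19, 20, 30, 31, 32, 33, 42, 43, 44, 45, 46}, so |A + A| = 25. Thus K = 25/7. For comparison, the minimum possible |A + A| over all 7-element sets is 2·7 − 1 = 13 (so min K = 13/7), attained only by arithmetic progressions.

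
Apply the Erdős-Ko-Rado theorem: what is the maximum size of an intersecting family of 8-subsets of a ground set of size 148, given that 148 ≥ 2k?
max |F| = C(147, 7) = 254573763444

Erdős-Ko-Rado (1961): when n ≥ 2k, max |F| = C(n−1, k−1). The bound is attained by the star {A : i ∈ A} for any fixed i ∈ [n]. Here C(148−1, 8−1) = C(147, 7) = 254573763444.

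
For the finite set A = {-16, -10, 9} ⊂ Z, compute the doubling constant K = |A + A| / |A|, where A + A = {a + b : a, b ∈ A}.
K = |A + A| / |A| = 6/3 = 2

Enumerate A + A = {a + b : a, b ∈ A}. With |A| = 3, there are |A|^2 = 9 ordered sum pairs; collecting distinct values, A + A = {-32, -26, -20, -7, -1, 18}, so |A + A| = 6. Thus K = 6/3 = 2. For comparison, the minimum possible |A + A| over all 3-element sets is 2·3 − 1 = 5 (so min K = 5/3), attained only by arithmetic progressions.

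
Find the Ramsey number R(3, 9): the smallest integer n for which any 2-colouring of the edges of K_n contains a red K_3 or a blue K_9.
R(3, 9) = 36

Lower bound: an explicit 2-colouring of K_{35} (typically a Paley-type or other structured construction) avoids a red K_3 and a blue K_9, showing R(3, 9) > 35.
Upper bound: the simple Erdős–Szekeres recurrence only gives R(3, 9) ≤ 37; the tight bound R(3, 9) ≤ 36 requires a sharper case analysis (or computer search) of 2-colourings of K_{36}.
Hence R(3, 9) = 36.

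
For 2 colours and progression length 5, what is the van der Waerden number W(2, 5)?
W(2, 5) = 178

W(2, 5) = 178. The lower bound W(2, 5) > 177 comes from an explicit good 2-colouring of [1, 177]; the upper bound W(2, 5) ≤ 178 was verified by exhaustive search over 2-colourings of [1, 178].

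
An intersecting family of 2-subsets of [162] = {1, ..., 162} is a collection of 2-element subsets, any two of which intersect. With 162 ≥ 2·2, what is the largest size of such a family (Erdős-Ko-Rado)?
max |F| = C(161, 1) = 161

Erdős-Ko-Rado (1961): when n ≥ 2k, max |F| = C(n−1, k−1). The bound is attained by the star {A : i ∈ A} for any fixed i ∈ [n]. Here C(162−1, 2−1) = C(161, 1) = 161.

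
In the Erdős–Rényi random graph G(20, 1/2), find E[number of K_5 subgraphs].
E[# K_5] = C(20, 5) · (1/2)^C(5, 2) = 15504 / 2^10 = 969/64 = 15.140625

For each 5-subset S of vertices (there are C(20, 5) = 15504 such S), let X_S = 1 if S induces a K_5 (all C(5, 2) = 10 edges present). Then P(X_S = 1) = (1/2)^10 = 1/1024. By linearity of expectation, E[# K_5] = C(20, 5) · (1/2)^10 = 15504 / 1024 = 969/64 = 15.140625.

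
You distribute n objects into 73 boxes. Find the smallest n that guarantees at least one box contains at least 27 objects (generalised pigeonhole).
n = (27 − 1)·73 + 1 = 1899

By the generalised pigeonhole principle, to guarantee some box contains ≥ r objects we need more than (r − 1) · k objects total. Threshold: n = (r − 1) · k + 1. With r = 27 and k = 73: n = 26 · 73 + 1 = 1898 + 1 = 1899. For n = 1898 = 26 · 73, we can put exactly 26 objects in every box, avoiding 27 in any single one — so 1899 is tight.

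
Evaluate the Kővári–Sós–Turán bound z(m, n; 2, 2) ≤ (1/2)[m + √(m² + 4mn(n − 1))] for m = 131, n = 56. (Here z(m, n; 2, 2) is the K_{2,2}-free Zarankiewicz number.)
z(131, 56; 2, 2) ≤ (1/2)[131 + √(131² + 4·131·56·55)] = (1/2)[131 + √1631081] = 704.0689

Kővári–Sós–Turán: let r_1, ..., r_131 be the row sums and z = Σ r_i the total number of 1s. Each pair of columns can share at most one row with both entries 1 (else a 2×2 all-ones block appears), so Σ_i C(r_i, 2) ≤ C(56, 2) = 1540. By convexity Σ_i C(r_i, 2) ≥ 131·C(z/131, 2) = z(z − 131)/(2·131), giving z² − 131z − 131·56·55 ≤ 0 and hence z ≤ (1/2)[131 + √(17161 + 4·403480)] = (1/2)[131 + √1631081] ≈ (1/2)(131 + 1277.1378) = 704.0689.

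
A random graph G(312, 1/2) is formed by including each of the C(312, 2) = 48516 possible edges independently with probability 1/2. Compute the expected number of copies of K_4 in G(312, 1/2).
E[# K_4] = C(312, 4) · (1/2)^C(4, 2) = 387278970 / 2^6 = 193639485/32 = 6051233.90625

For each 4-subset S of vertices (there are C(312, 4) = 387278970 such S), let X_S = 1 if S induces a K_4 (all C(4, 2) = 6 edges present). Then P(X_S = 1) = (1/2)^6 = 1/64. By linearity of expectation, E[# K_4] = C(312, 4) · (1/2)^6 = 387278970 / 64 = 193639485/32 = 6051233.90625.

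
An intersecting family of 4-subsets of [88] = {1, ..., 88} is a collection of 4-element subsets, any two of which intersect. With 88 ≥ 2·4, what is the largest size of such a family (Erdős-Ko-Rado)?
max |F| = C(87, 3) = 105995

Erdős-Ko-Rado (1961): when n ≥ 2k, max |F| = C(n−1, k−1). The bound is attained by the star {A : i ∈ A} for any fixed i ∈ [n]. Here C(88−1, 4−1) = C(87, 3) = 105995.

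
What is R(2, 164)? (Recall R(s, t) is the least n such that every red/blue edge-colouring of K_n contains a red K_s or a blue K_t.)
R(2, 164) = 164

R(2, k) = k for all k ≥ 2: in a 2-colouring of K_k, either some edge is red (a red K_2) or all edges are blue (a blue K_k). And K_{163} coloured all-blue has no blue K_164, so R(2, 164) > 163. Hence R(2, 164) = 164.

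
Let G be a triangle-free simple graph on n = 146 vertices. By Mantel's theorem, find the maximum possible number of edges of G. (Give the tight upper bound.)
ex(146, K_3) = ⌊146^2/4⌋ = 5329

Mantel (1907): a triangle-free graph on n vertices has at most ⌊n^2/4⌋ edges, with equality for the complete bipartite graph K_{⌊n/2⌋, ⌈n/2⌉}. For n = 146: ⌊146^2/4⌋ = ⌊21316/4⌋ = 5329. The extremal graph is K_{73, 73}, which has 73·73 = 5329 edges.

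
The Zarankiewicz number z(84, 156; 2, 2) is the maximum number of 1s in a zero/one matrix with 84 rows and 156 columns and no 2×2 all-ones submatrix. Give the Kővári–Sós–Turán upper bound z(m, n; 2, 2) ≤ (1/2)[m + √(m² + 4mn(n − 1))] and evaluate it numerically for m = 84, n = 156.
z(84, 156; 2, 2) ≤ (1/2)[84 + √(84² + 4·84·156·155)] = (1/2)[84 + √8131536] = 1467.7924

Kővári–Sós–Turán: let r_1, ..., r_84 be the row sums and z = Σ r_i the total number of 1s. Each pair of columns can share at most one row with both entries 1 (else a 2×2 all-ones block appears), so Σ_i C(r_i, 2) ≤ C(156, 2) = 12090. By convexity Σ_i C(r_i, 2) ≥ 84·C(z/84, 2) = z(z − 84)/(2·84), giving z² − 84z − 84·156·155 ≤ 0 and hence z ≤ (1/2)[84 + √(7056 + 4·2031120)] = (1/2)[84 + √8131536] ≈ (1/2)(84 + 2851.5848) = 1467.7924.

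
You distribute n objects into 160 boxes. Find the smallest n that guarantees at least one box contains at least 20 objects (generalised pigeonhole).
n = (20 − 1)·160 + 1 = 3041

By the generalised pigeonhole principle, to guarantee some box contains ≥ r objects we need more than (r − 1) · k objects total. Threshold: n = (r − 1) · k + 1. With r = 20 and k = 160: n = 19 · 160 + 1 = 3040 + 1 = 3041. For n = 3040 = 19 · 160, we can put exactly 19 objects in every box, avoiding 20 in any single one — so 3041 is tight.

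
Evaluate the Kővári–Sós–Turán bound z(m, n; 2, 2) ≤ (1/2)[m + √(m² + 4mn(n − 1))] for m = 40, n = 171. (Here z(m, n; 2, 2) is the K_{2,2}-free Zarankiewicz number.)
z(40, 171; 2, 2) ≤ (1/2)[40 + √(40² + 4·40·171·170)] = (1/2)[40 + √4652800] = 1098.5175

Kővári–Sós–Turán: let r_1, ..., r_40 be the row sums and z = Σ r_i the total number of 1s. Each pair of columns can share at most one row with both entries 1 (else a 2×2 all-ones block appears), so Σ_i C(r_i, 2) ≤ C(171, 2) = 14535. By convexity Σ_i C(r_i, 2) ≥ 40·C(z/40, 2) = z(z − 40)/(2·40), giving z² − 40z − 40·171·170 ≤ 0 and hence z ≤ (1/2)[40 + √(1600 + 4·1162800)] = (1/2)[40 + √4652800] ≈ (1/2)(40 + 2157.035) = 1098.5175.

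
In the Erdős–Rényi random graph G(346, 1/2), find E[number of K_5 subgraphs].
E[# K_5] = C(346, 5) · (1/2)^C(5, 2) = 40141409364 / 2^10 = 10035352341/256 ≈ 39200595.082031

For each 5-subset S of vertices (there are C(346, 5) = 40141409364 such S), let X_S = 1 if S induces a K_5 (all C(5, 2) = 10 edges present). Then P(X_S = 1) = (1/2)^10 = 1/1024. By linearity of expectation, E[# K_5] = C(346, 5) · (1/2)^10 = 40141409364 / 1024 = 10035352341/256 ≈ 39200595.082031.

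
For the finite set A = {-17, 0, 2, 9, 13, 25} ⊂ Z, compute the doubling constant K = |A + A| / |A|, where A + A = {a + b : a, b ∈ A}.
K = |A + A| / |A| = 21/6 = 7/2

Enumerate A + A = {a + b : a, b ∈ A}. With |A| = 6, there are |A|^2 = 36 ordered sum pairs; collecting distinct values, A + A = {-34, -17, -15, -8, -4, 0, 2, 4, 8, 9, 11, 13, 15, 18, 22, 25, 26, 27, 34, 38, 50}, so |A + A| = 21. Thus K = 21/6 = 7/2. For comparison, the minimum possible |A + A| over all 6-element sets is 2·6 − 1 = 11 (so min K = 11/6), attained only by arithmetic progressions.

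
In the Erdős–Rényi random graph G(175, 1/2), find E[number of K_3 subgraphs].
E[# K_3] = C(175, 3) · (1/2)^C(3, 2) = 877975 / 2^3 = 109746.875

For each 3-subset S of vertices (there are C(175, 3) = 877975 such S), let X_S = 1 if S induces a K_3 (all C(3, 2) = 3 edges present). Then P(X_S = 1) = (1/2)^3 = 1/8. By linearity of expectation, E[# K_3] = C(175, 3) · (1/2)^3 = 877975 / 8 = 109746.875.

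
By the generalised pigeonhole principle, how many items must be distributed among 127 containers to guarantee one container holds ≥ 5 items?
n = (5 − 1)·127 + 1 = 509

By the generalised pigeonhole principle, to guarantee some box contains ≥ r objects we need more than (r − 1) · k objects total. Threshold: n = (r − 1) · k + 1. With r = 5 and k = 127: n = 4 · 127 + 1 = 508 + 1 = 509. For n = 508 = 4 · 127, we can put exactly 4 objects in every box, avoiding 5 in any single one — so 509 is tight.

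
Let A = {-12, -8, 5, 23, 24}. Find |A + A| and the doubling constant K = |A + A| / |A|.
K = |A + A| / |A| = 15/5 = 3

Enumerate A + A = {a + b : a, b ∈ A}. With |A| = 5, there are |A|^2 = 25 ordered sum pairs; collecting distinct values, A + A = {-24, -20, -16, -7, -3, 10, 11, 12, 15, 16, 28, 29, 46, 47, 48}, so |A + A| = 15. Thus K = 15/5 = 3. For comparison, the minimum possible |A + A| over all 5-element sets is 2·5 − 1 = 9 (so min K = 9/5), attained only by arithmetic progressions.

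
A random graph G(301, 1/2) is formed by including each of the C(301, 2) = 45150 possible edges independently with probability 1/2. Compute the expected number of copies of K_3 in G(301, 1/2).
E[# K_3] = C(301, 3) · (1/2)^C(3, 2) = 4499950 / 2^3 = 2249975/4 = 562493.75

For each 3-subset S of vertices (there are C(301, 3) = 4499950 such S), let X_S = 1 if S induces a K_3 (all C(3, 2) = 3 edges present). Then P(X_S = 1) = (1/2)^3 = 1/8. By linearity of expectation, E[# K_3] = C(301, 3) · (1/2)^3 = 4499950 / 8 = 2249975/4 = 562493.75.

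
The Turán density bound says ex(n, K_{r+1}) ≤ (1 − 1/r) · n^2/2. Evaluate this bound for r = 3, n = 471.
Turán density bound = (2/3) · 471^2/2 = 73947

Turán's theorem: ex(n, K_{r+1}) is achieved by the complete r-partite Turán graph T(n, r) with parts as balanced as possible, and is at most (1 − 1/r) · n^2/2. For r = 3, n = 471: the density bound is (2/3) · 221841/2 = 73947. Since 3 ∣ 471, the Turán graph T(471, 3) has parts of equal size 157, and its edge count e(T(471, 3)) = 73947 attains the density bound exactly.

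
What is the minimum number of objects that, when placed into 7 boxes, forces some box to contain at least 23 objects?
n = (23 − 1)·7 + 1 = 155

By the generalised pigeonhole principle, to guarantee some box contains ≥ r objects we need more than (r − 1) · k objects total. Threshold: n = (r − 1) · k + 1. With r = 23 and k = 7: n = 22 · 7 + 1 = 154 + 1 = 155. For n = 154 = 22 · 7, we can put exactly 22 objects in every box, avoiding 23 in any single one — so 155 is tight.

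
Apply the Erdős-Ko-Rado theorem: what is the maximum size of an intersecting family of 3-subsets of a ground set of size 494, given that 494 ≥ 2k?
max |F| = C(493, 2) = 121278

Erdős-Ko-Rado (1961): when n ≥ 2k, max |F| = C(n−1, k−1). The bound is attained by the star {A : i ∈ A} for any fixed i ∈ [n]. Here C(494−1, 3−1) = C(493, 2) = 121278.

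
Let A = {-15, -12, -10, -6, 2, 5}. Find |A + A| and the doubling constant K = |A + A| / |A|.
K = |A + A| / |A| = 20/6 = 10/3

Enumerate A + A = {a + b : a, b ∈ A}. With |A| = 6, there are |A|^2 = 36 ordered sum pairs; collecting distinct values, A + A = {-30, -27, -25, -24, -22, -21, -20, -18, -16, -13, -12, -10, -8, -7, -5, -4, -1, 4, 7, 10}, so |A + A| = 20. Thus K = 20/6 = 10/3. For comparison, the minimum possible |A + A| over all 6-element sets is 2·6 − 1 = 11 (so min K = 11/6), attained only by arithmetic progressions.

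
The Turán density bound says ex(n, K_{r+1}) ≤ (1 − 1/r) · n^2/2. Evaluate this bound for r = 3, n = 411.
Turán density bound = (2/3) · 411^2/2 = 56307

Turán's theorem: ex(n, K_{r+1}) is achieved by the complete r-partite Turán graph T(n, r) with parts as balanced as possible, and is at most (1 − 1/r) · n^2/2. For r = 3, n = 411: the density bound is (2/3) · 168921/2 = 56307. Since 3 ∣ 411, the Turán graph T(411, 3) has parts of equal size 137, and its edge count e(T(411, 3)) = 56307 attains the density bound exactly.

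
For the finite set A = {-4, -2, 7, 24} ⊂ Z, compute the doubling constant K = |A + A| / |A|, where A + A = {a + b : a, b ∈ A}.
K = |A + A| / |A| = 10/4 = 5/2

Enumerate A + A = {a + b : a, b ∈ A}. With |A| = 4, there are |A|^2 = 16 ordered sum pairs; collecting distinct values, A + A = {-8, -6, -4, 3, 5, 14, 20, 22, 31, 48}, so |A + A| = 10. Thus K = 10/4 = 5/2. For comparison, the minimum possible |A + A| over all 4-element sets is 2·4 − 1 = 7 (so min K = 7/4), attained only by arithmetic progressions.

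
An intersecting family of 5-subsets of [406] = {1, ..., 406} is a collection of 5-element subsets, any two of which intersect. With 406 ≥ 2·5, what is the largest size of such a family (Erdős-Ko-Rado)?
max |F| = C(405, 4) = 1104475905

Erdős-Ko-Rado (1961): when n ≥ 2k, max |F| = C(n−1, k−1). The bound is attained by the star {A : i ∈ A} for any fixed i ∈ [n]. Here C(406−1, 5−1) = C(405, 4) = 1104475905.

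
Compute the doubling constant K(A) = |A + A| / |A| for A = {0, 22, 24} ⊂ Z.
K = |A + A| / |A| = 6/3 = 2

Enumerate A + A = {a + b : a, b ∈ A}. With |A| = 3, there are |A|^2 = 9 ordered sum pairs; collecting distinct values, A + A = {0, 22, 24, 44, 46, 48}, so |A + A| = 6. Thus K = 6/3 = 2. For comparison, the minimum possible |A + A| over all 3-element sets is 2·3 − 1 = 5 (so min K = 5/3), attained only by arithmetic progressions.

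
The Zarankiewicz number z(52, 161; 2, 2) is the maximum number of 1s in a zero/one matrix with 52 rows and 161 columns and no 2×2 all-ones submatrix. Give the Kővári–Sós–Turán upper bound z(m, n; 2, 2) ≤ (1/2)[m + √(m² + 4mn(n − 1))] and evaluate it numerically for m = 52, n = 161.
z(52, 161; 2, 2) ≤ (1/2)[52 + √(52² + 4·52·161·160)] = (1/2)[52 + √5360784] = 1183.6683

Kővári–Sós–Turán: let r_1, ..., r_52 be the row sums and z = Σ r_i the total number of 1s. Each pair of columns can share at most one row with both entries 1 (else a 2×2 all-ones block appears), so Σ_i C(r_i, 2) ≤ C(161, 2) = 12880. By convexity Σ_i C(r_i, 2) ≥ 52·C(z/52, 2) = z(z − 52)/(2·52), giving z² − 52z − 52·161·160 ≤ 0 and hence z ≤ (1/2)[52 + √(2704 + 4·1339520)] = (1/2)[52 + √5360784] ≈ (1/2)(52 + 2315.3367) = 1183.6683.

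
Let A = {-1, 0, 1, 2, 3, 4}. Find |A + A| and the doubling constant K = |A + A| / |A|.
K = |A + A| / |A| = 11/6

Enumerate A + A = {a + b : a, b ∈ A}. With |A| = 6, there are |A|^2 = 36 ordered sum pairs; collecting distinct values, A + A = {-2, -1, 0, 1, 2, 3, 4, 5, 6, 7, 8}, so |A + A| = 11. Thus K = 11/6. Here |A + A| = 2|A| − 1 = 11, the minimum possible — so K = 11/6 is minimal, which holds iff A is an arithmetic progression.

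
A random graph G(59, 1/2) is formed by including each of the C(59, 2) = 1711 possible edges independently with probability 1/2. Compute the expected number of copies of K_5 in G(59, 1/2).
E[# K_5] = C(59, 5) · (1/2)^C(5, 2) = 5006386 / 2^10 = 2503193/512 ≈ 4889.048828

For each 5-subset S of vertices (there are C(59, 5) = 5006386 such S), let X_S = 1 if S induces a K_5 (all C(5, 2) = 10 edges present). Then P(X_S = 1) = (1/2)^10 = 1/1024. By linearity of expectation, E[# K_5] = C(59, 5) · (1/2)^10 = 5006386 / 1024 = 2503193/512 ≈ 4889.048828.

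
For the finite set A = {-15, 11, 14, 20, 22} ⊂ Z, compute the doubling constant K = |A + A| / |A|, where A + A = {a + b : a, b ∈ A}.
K = |A + A| / |A| = 15/5 = 3

Enumerate A + A = {a + b : a, b ∈ A}. With |A| = 5, there are |A|^2 = 25 ordered sum pairs; collecting distinct values, A + A = {-30, -4, -1, 5, 7, 22, 25, 28, 31, 33, 34, 36, 40, 42, 44}, so |A + A| = 15. Thus K = 15/5 = 3. For comparison, the minimum possible |A + A| over all 5-element sets is 2·5 − 1 = 9 (so min K = 9/5), attained only by arithmetic progressions.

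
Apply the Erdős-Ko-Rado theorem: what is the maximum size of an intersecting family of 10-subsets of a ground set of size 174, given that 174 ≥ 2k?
max |F| = C(173, 9) = 309571547872015

The Erdős-Ko-Rado theorem states: for n ≥ 2k, an intersecting family of k-subsets of an n-element set has size at most C(n − 1, k − 1), with equality for 'star' families {A ⊆ [n] : |A| = k, i ∈ A} (fix an element i). For n = 174, k = 10: C(173, 9) = 309571547872015.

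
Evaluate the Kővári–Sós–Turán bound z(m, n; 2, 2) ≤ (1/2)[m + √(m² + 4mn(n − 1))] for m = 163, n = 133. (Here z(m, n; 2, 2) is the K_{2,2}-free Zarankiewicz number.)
z(163, 133; 2, 2) ≤ (1/2)[163 + √(163² + 4·163·133·132)] = (1/2)[163 + √11473081] = 1775.0968

Kővári–Sós–Turán: let r_1, ..., r_163 be the row sums and z = Σ r_i the total number of 1s. Each pair of columns can share at most one row with both entries 1 (else a 2×2 all-ones block appears), so Σ_i C(r_i, 2) ≤ C(133, 2) = 8778. By convexity Σ_i C(r_i, 2) ≥ 163·C(z/163, 2) = z(z − 163)/(2·163), giving z² − 163z − 163·133·132 ≤ 0 and hence z ≤ (1/2)[163 + √(26569 + 4·2861628)] = (1/2)[163 + √11473081] ≈ (1/2)(163 + 3387.1937) = 1775.0968.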